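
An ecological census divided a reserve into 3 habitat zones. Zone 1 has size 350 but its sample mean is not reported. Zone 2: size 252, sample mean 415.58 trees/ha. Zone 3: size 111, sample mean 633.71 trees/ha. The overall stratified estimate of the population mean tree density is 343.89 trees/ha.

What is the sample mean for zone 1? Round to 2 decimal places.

200.36

Σ Nₕx̄ₕ = N·μ, so 350·x̄_1 = 713·343.89 − (252·415.58 + 111·633.71).
= 245193.57 − 175067.97 = 70125.6.
x̄_1 = 70125.6 / 350 = 200.3589... → 200.36.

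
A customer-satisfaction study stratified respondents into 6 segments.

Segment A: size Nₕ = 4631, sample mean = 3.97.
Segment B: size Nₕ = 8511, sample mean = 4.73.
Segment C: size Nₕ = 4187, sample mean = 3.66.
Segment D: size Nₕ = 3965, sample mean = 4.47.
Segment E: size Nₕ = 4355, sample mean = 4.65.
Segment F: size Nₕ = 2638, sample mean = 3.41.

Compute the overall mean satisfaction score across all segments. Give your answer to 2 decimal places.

4.28

x̄_st = (Σ Nₕx̄ₕ) / (Σ Nₕ) = (4631·3.97 + 8511·4.73 + 4187·3.66 + 3965·4.47 + 4355·4.65 + 2638·3.41) / 28287
= 120936.4 / 28287 = 4.2753... → 4.28.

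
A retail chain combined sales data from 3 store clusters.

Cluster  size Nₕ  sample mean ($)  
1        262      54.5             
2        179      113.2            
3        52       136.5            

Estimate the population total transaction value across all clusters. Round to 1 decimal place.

Population total = Σ Nₕ·x̄ₕ (each stratum's size times its mean).
262·54.5 + 179·113.2 + 52·136.5 = 14279 + 20262.8 + 7098 = 41639.8.

41639.8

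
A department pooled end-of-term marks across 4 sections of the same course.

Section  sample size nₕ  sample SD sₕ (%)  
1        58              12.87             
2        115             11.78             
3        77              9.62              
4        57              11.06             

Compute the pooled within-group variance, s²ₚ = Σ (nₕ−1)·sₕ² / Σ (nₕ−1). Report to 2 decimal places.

Degrees of freedom: 57 + 114 + 76 + 56 = 303.
Σ(nₕ−1)sₕ² = 57·165.6369 + 114·138.7684 + 76·92.5444 + 56·122.3236 = 39144.3969.
s²ₚ = 39144.3969 / 303 = 129.1894... → 129.19.

129.19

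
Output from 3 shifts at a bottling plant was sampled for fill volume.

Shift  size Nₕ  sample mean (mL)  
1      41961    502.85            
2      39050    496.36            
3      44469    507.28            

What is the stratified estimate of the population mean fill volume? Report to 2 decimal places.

N = 125480; weights Wₕ = Nₕ/N = (0.3344, 0.3112, 0.3544).
x̄_st = Σ Wₕ·x̄ₕ = 0.3344·502.85 + 0.3112·496.36 + 0.3544·507.28 ≈ 502.4002...
→ 502.40.

502.40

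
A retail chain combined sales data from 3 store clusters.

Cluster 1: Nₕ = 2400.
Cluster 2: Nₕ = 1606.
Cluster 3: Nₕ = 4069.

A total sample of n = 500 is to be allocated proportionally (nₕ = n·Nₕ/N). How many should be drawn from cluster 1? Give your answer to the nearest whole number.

Share of cluster 1 = 2400/8075 = 0.29721.
Allocate 500 × 0.29721 = 148.607... → 149.

149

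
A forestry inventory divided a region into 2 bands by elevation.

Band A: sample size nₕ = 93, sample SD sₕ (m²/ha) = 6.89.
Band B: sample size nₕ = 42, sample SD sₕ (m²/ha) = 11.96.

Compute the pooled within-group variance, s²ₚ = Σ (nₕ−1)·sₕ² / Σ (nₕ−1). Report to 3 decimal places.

A: (93−1)·6.89² = 92·47.4721 = 4367.4332
B: (42−1)·11.96² = 41·143.0416 = 5864.7056
Numerator = 10232.1388; denominator = Σ(nₕ−1) = 133.
s²ₚ = 10232.1388/133 = 76.93337... → 76.933.

76.933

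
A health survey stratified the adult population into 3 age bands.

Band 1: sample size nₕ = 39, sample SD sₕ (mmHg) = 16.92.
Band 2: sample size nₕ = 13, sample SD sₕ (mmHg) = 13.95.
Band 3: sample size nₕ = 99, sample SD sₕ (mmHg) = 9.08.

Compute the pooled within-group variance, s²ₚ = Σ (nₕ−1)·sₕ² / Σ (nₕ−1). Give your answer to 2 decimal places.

143.88

Degrees of freedom: 38 + 12 + 98 = 148.
Σ(nₕ−1)sₕ² = 38·286.2864 + 12·194.6025 + 98·82.4464 = 21293.8604.
s²ₚ = 21293.8604 / 148 = 143.8774... → 143.88.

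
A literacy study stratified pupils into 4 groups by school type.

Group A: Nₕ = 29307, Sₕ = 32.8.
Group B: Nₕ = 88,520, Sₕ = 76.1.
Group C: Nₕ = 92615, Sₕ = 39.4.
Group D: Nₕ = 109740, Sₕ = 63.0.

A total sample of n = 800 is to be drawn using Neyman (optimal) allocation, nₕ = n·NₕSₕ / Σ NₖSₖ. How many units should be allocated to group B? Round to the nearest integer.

A: NₕSₕ = 29307·32.8 = 961269.6
B: NₕSₕ = 88520·76.1 = 6736372
C: NₕSₕ = 92615·39.4 = 3649031
D: NₕSₕ = 109740·63.0 = 6913620
Σ NₕSₕ = 18260292.6.
n_B = 800·6736372/18260292.6 = 295.127... → 295.

295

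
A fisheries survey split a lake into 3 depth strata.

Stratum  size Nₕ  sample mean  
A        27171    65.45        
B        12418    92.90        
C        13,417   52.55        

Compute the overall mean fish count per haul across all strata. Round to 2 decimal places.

N = 27171 + 12418 + 13417 = 53006.
Weight each subgroup mean by Nₕ/N and sum.
Σ Nₕx̄ₕ = 27171·65.45 + 12418·92.90 + 13417·52.55 = 1778341.95 + 1153632.2 + 705063.35 = 3637037.5.
Divide by N: 3637037.5 / 53006 = 68.6156... → 68.62.

68.62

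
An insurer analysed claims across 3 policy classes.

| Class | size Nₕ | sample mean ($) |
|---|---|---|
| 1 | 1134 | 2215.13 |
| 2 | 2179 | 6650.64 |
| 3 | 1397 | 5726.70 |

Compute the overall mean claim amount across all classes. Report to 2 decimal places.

x̄_st = (Σ Nₕx̄ₕ) / (Σ Nₕ) = (1134·2215.13 + 2179·6650.64 + 1397·5726.70) / 4710
= 25003901.88 / 4710 = 5308.6841... → 5308.68.

5308.68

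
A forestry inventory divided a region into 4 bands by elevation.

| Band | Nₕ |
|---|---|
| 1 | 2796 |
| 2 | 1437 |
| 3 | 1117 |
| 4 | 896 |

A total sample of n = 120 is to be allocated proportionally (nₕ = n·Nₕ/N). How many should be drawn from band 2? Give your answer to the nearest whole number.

N = 2796 + 1437 + 1117 + 896 = 6246.
n_2 = 120·1437/6246 = 27.608... → 28.

28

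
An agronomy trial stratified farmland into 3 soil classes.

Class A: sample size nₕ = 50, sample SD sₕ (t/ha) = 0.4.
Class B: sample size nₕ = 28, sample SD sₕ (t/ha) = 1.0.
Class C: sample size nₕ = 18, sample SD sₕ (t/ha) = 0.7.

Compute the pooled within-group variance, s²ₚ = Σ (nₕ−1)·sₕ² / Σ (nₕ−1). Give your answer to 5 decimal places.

0.46419

A: (50−1)·0.4² = 49·0.16 = 7.84
B: (28−1)·1.0² = 27·1 = 27
C: (18−1)·0.7² = 17·0.49 = 8.33
Numerator = 43.17; denominator = Σ(nₕ−1) = 93.
s²ₚ = 43.17/93 = 0.4641935... → 0.46419.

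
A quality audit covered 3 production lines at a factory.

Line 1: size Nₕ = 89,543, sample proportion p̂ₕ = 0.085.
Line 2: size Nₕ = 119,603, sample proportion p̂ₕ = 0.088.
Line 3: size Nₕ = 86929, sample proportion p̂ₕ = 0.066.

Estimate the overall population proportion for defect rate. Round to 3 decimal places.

N = 89543 + 119603 + 86929 = 296075.
Overall proportion = Σ (Nₕ/N)·p̂ₕ.
Σ Nₕp̂ₕ = 7611.155 + 10525.064 + 5737.314 = 23873.533.
23873.533 / 296075 = 0.08063... → 0.081.

0.081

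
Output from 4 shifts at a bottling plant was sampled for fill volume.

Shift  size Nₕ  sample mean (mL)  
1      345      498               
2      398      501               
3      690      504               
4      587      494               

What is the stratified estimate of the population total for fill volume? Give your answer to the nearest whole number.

1008946

Estimate total by summing Nₕ·x̄ₕ over strata.
345·498 + 398·501 + 690·504 + 587·494 = 171810 + 199398 + 347760 + 289978 = 1008946.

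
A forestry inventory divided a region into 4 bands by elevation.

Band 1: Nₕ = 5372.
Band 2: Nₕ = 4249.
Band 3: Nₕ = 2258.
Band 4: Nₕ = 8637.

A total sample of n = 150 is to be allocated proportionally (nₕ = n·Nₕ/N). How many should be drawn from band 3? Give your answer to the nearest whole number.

17

Share of band 3 = 2258/20516 = 0.11006.
Allocate 150 × 0.11006 = 16.509... → 17.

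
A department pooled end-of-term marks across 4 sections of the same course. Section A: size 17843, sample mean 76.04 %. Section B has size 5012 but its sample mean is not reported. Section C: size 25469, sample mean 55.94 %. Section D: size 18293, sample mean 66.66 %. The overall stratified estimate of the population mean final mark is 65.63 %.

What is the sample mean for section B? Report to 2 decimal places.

74.05

N = 17843 + 5012 + 25469 + 18293 = 66617.
Overall total = μ·N = 65.63·66617 = 4372073.71.
Subtract the known strata: 17843·76.04 + 25469·55.94 + 18293·66.66 = 4000928.96.
Remaining total for section B: 4372073.71 − 4000928.96 = 371144.75.
Divide by its size: 371144.75 / 5012 = 74.0512... → 74.05.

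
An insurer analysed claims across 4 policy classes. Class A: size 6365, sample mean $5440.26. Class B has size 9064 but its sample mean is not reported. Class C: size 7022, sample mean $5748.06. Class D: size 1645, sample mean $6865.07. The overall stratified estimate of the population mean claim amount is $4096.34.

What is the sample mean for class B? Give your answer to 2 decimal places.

1370.50

N = 6365 + 9064 + 7022 + 1645 = 24096.
Overall total = μ·N = 4096.34·24096 = 98705408.64.
Subtract the known strata: 6365·5440.26 + 7022·5748.06 + 1645·6865.07 = 86283172.37.
Remaining total for class B: 98705408.64 − 86283172.37 = 12422236.27.
Divide by its size: 12422236.27 / 9064 = 1370.5027... → 1370.50.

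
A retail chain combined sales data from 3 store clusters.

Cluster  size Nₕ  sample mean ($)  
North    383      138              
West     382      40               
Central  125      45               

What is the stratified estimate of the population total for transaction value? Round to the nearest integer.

73759

Estimate total by summing Nₕ·x̄ₕ over strata.
383·138 + 382·40 + 125·45 = 52854 + 15280 + 5625 = 73759.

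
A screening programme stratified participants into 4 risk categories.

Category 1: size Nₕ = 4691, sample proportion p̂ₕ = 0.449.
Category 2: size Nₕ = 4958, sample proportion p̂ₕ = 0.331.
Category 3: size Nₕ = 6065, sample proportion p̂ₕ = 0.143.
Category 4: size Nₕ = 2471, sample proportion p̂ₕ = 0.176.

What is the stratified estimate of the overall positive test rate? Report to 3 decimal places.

0.278

Wₕ = Nₕ/N with N = 18185: 0.2580, 0.2726, 0.3335, 0.1359.
p̂_st = 0.2580·0.449 + 0.2726·0.331 + 0.3335·0.143 + 0.1359·0.176 ≈ 0.27768... → 0.278.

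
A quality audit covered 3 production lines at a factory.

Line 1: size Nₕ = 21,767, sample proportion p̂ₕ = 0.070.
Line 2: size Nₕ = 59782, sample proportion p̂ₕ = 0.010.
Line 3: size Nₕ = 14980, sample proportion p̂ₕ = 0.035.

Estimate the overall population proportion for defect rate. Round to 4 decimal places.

0.0274

Wₕ = Nₕ/N with N = 96529: 0.2255, 0.6193, 0.1552.
p̂_st = 0.2255·0.070 + 0.6193·0.010 + 0.1552·0.035 ≈ 0.027409... → 0.0274.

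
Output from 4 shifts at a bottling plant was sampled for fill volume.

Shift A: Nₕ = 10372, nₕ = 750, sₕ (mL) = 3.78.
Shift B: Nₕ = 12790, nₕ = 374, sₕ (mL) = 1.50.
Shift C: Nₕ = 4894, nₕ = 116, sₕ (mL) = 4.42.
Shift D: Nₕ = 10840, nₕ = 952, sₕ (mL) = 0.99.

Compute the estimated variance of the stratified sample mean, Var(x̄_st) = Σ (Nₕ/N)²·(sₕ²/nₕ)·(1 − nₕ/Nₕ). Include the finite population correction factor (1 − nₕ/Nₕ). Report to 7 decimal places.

N = 38896. Term for each stratum: Wₕ²sₕ²/nₕ·(1−nₕ/Nₕ).
Var(x̄_st) = 0.0012567252 + 0.0006314708 + 0.0026030756 + 0.0000729393 = 0.0045642108 → 0.0045642.

0.0045642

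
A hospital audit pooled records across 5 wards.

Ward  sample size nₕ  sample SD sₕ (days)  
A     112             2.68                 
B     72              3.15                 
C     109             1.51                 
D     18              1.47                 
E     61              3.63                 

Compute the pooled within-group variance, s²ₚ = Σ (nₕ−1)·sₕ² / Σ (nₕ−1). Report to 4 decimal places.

Degrees of freedom: 111 + 71 + 108 + 17 + 60 = 367.
Σ(nₕ−1)sₕ² = 111·7.1824 + 71·9.9225 + 108·2.2801 + 17·2.1609 + 60·13.1769 = 2575.344.
s²ₚ = 2575.344 / 367 = 7.017286... → 7.0173.

7.0173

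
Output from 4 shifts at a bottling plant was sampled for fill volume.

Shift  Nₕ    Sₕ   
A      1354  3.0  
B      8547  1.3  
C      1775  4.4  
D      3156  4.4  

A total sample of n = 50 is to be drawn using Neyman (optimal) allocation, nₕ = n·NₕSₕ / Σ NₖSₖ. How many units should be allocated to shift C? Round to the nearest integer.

Σ NₕSₕ = 1354·3.0 + 8547·1.3 + 1775·4.4 + 3156·4.4 = 36869.5.
Share for C: 7810/36869.5 = 0.21183.
n_C = 50 × 0.21183 = 10.591... → 11.

11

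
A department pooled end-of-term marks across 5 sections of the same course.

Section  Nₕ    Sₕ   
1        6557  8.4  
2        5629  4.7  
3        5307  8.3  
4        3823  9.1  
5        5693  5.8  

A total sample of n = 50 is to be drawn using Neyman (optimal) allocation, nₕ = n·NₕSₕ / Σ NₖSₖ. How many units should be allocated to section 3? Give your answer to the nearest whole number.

Σ NₕSₕ = 6557·8.4 + 5629·4.7 + 5307·8.3 + 3823·9.1 + 5693·5.8 = 193391.9.
Share for 3: 44048.1/193391.9 = 0.22777.
n_3 = 50 × 0.22777 = 11.388... → 11.

11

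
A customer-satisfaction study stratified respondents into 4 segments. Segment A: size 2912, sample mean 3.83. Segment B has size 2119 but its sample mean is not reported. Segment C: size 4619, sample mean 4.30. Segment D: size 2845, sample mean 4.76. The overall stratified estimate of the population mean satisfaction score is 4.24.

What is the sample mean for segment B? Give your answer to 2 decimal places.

N = 2912 + 2119 + 4619 + 2845 = 12495.
Overall total = μ·N = 4.24·12495 = 52978.8.
Subtract the known strata: 2912·3.83 + 4619·4.30 + 2845·4.76 = 44556.86.
Remaining total for segment B: 52978.8 − 44556.86 = 8421.94.
Divide by its size: 8421.94 / 2119 = 3.9745... → 3.97.

3.97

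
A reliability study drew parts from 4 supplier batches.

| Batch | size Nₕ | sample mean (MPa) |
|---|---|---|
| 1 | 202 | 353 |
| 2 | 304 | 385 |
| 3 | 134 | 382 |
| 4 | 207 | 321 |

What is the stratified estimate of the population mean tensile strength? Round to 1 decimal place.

361.3

x̄_st = (Σ Nₕx̄ₕ) / (Σ Nₕ) = (202·353 + 304·385 + 134·382 + 207·321) / 847
= 305981 / 847 = 361.253... → 361.3.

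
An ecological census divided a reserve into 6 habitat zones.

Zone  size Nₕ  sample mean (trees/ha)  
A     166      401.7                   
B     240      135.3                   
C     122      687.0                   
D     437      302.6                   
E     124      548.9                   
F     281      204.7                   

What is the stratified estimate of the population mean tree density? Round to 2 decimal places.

321.74

x̄_st = (Σ Nₕx̄ₕ) / (Σ Nₕ) = (166·401.7 + 240·135.3 + 122·687.0 + 437·302.6 + 124·548.9 + 281·204.7) / 1370
= 440788.7 / 1370 = 321.7436... → 321.74.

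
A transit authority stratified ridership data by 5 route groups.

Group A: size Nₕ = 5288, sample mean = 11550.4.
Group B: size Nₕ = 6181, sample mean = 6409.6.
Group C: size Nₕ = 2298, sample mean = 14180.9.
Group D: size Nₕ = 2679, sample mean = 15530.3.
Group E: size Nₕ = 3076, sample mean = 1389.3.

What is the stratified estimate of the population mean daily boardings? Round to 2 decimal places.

N = 5288 + 6181 + 2298 + 2679 + 3076 = 19522.
Overall mean = Σ (Nₕ/N)·x̄ₕ — weight by population share, not a simple average.
Σ Nₕx̄ₕ = 5288·11550.4 + 6181·6409.6 + 2298·14180.9 + 2679·15530.3 + 3076·1389.3 = 61078515.2 + 39617737.6 + 32587708.2 + 41605673.7 + 4273486.8 = 179163121.5.
Divide by N: 179163121.5 / 19522 = 9177.4983... → 9177.50.

9177.50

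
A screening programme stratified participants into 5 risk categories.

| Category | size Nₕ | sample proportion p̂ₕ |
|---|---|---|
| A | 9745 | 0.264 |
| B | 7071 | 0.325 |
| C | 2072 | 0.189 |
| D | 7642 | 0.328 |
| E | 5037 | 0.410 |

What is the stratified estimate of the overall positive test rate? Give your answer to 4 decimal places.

Wₕ = Nₕ/N with N = 31567: 0.3087, 0.2240, 0.0656, 0.2421, 0.1596.
p̂_st = 0.3087·0.264 + 0.2240·0.325 + 0.0656·0.189 + 0.2421·0.328 + 0.1596·0.410 ≈ 0.311531... → 0.3115.

0.3115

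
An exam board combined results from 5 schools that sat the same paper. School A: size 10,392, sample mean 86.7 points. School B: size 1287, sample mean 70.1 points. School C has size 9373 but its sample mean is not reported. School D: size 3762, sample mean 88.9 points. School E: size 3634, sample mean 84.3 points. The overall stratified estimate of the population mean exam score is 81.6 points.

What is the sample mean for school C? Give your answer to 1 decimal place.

73.5

N = 10392 + 1287 + 9373 + 3762 + 3634 = 28448.
Overall total = μ·N = 81.6·28448 = 2321356.8.
Subtract the known strata: 10392·86.7 + 1287·70.1 + 3762·88.9 + 3634·84.3 = 1631993.1.
Remaining total for school C: 2321356.8 − 1631993.1 = 689363.7.
Divide by its size: 689363.7 / 9373 = 73.548... → 73.5.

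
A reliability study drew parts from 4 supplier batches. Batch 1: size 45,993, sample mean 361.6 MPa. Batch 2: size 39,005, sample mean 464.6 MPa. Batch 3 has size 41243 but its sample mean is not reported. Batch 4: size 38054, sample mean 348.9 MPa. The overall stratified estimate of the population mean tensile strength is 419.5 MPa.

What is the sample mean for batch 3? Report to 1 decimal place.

506.6

N = 45993 + 39005 + 41243 + 38054 = 164295.
Overall total = μ·N = 419.5·164295 = 68921752.5.
Subtract the known strata: 45993·361.6 + 39005·464.6 + 38054·348.9 = 48029832.4.
Remaining total for batch 3: 68921752.5 − 48029832.4 = 20891920.1.
Divide by its size: 20891920.1 / 41243 = 506.557... → 506.6.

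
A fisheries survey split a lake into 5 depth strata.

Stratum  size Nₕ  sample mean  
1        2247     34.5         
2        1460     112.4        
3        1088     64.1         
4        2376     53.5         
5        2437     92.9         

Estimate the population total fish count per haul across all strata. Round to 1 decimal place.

Estimate total by summing Nₕ·x̄ₕ over strata.
2247·34.5 + 1460·112.4 + 1088·64.1 + 2376·53.5 + 2437·92.9 = 77521.5 + 164104 + 69740.8 + 127116 + 226397.3 = 664879.6.

664879.6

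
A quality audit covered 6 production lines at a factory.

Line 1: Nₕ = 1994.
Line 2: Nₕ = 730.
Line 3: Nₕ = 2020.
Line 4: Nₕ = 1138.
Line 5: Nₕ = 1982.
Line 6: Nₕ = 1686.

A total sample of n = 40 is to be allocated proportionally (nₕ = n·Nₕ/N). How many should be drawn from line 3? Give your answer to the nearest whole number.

Share of line 3 = 2020/9550 = 0.21152.
Allocate 40 × 0.21152 = 8.461... → 8.

8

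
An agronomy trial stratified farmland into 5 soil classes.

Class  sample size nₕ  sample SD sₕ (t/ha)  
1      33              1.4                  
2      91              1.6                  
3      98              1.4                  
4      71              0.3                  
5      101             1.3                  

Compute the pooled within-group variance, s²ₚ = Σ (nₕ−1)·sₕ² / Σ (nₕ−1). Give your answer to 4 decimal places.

Degrees of freedom: 32 + 90 + 97 + 70 + 100 = 389.
Σ(nₕ−1)sₕ² = 32·1.96 + 90·2.56 + 97·1.96 + 70·0.09 + 100·1.69 = 658.54.
s²ₚ = 658.54 / 389 = 1.692905... → 1.6929.

1.6929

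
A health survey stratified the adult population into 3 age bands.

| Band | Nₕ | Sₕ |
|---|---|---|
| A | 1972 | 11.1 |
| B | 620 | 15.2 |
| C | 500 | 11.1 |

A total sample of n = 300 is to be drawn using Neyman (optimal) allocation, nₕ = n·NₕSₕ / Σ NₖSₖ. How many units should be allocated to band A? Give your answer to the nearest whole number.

Σ NₕSₕ = 1972·11.1 + 620·15.2 + 500·11.1 = 36863.2.
Share for A: 21889.2/36863.2 = 0.59380.
n_A = 300 × 0.59380 = 178.139... → 178.

178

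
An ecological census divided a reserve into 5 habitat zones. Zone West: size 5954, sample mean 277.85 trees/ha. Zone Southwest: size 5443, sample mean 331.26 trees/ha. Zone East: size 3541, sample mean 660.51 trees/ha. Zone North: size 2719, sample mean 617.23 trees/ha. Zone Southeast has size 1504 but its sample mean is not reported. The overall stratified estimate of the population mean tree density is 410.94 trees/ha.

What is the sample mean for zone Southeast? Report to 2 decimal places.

Σ Nₕx̄ₕ = N·μ, so 1504·x̄_Southeast = 19161·410.94 − (5954·277.85 + 5443·331.26 + 3541·660.51 + 2719·617.23).
= 7874021.34 − 7474481.36 = 399539.98.
x̄_Southeast = 399539.98 / 1504 = 265.6516... → 265.65.

265.65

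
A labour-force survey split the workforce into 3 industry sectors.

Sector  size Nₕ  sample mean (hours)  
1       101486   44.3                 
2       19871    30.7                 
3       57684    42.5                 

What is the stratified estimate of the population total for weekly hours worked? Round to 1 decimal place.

7557439.5

Population total = Σ Nₕ·x̄ₕ (each stratum's size times its mean).
101486·44.3 + 19871·30.7 + 57684·42.5 = 4495829.8 + 610039.7 + 2451570 = 7557439.5.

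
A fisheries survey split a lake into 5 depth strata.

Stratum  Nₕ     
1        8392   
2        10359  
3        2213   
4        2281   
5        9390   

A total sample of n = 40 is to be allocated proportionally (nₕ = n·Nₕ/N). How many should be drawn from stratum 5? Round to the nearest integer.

Share of stratum 5 = 9390/32635 = 0.28773.
Allocate 40 × 0.28773 = 11.509... → 12.

12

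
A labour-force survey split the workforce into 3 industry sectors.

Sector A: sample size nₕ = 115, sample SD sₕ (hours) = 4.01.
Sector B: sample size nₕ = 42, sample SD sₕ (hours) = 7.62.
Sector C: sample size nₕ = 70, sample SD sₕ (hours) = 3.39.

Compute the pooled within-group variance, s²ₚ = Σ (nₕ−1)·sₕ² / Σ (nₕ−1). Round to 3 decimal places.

22.351

Degrees of freedom: 114 + 41 + 69 = 224.
Σ(nₕ−1)sₕ² = 114·16.0801 + 41·58.0644 + 69·11.4921 = 5006.7267.
s²ₚ = 5006.7267 / 224 = 22.35146... → 22.351.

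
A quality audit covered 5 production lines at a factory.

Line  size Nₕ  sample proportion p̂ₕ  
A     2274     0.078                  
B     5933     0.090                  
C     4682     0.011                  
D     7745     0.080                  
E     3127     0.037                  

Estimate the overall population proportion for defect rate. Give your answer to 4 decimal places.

Wₕ = Nₕ/N with N = 23761: 0.0957, 0.2497, 0.1970, 0.3260, 0.1316.
p̂_st = 0.0957·0.078 + 0.2497·0.090 + 0.1970·0.011 + 0.3260·0.080 + 0.1316·0.037 ≈ 0.063051... → 0.0631.

0.0631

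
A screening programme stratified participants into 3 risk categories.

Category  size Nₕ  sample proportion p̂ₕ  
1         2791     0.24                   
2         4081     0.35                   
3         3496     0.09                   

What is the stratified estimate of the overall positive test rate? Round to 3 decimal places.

0.233

Wₕ = Nₕ/N with N = 10368: 0.2692, 0.3936, 0.3372.
p̂_st = 0.2692·0.24 + 0.3936·0.35 + 0.3372·0.09 ≈ 0.23272... → 0.233.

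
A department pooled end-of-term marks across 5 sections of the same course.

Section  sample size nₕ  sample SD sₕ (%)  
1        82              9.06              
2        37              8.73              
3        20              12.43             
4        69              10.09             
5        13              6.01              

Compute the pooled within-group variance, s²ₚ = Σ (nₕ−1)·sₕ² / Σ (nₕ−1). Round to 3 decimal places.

1: (82−1)·9.06² = 81·82.0836 = 6648.7716
2: (37−1)·8.73² = 36·76.2129 = 2743.6644
3: (20−1)·12.43² = 19·154.5049 = 2935.5931
4: (69−1)·10.09² = 68·101.8081 = 6922.9508
5: (13−1)·6.01² = 12·36.1201 = 433.4412
Numerator = 19684.4211; denominator = Σ(nₕ−1) = 216.
s²ₚ = 19684.4211/216 = 91.13158... → 91.132.

91.132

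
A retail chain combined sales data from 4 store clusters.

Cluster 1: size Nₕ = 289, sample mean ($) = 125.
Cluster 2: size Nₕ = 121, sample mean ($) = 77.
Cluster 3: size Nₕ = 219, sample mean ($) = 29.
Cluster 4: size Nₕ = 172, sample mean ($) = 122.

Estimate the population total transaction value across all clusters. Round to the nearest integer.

1: 289·125 = 36125
2: 121·77 = 9317
3: 219·29 = 6351
4: 172·122 = 20984
τ̂ = Σ Nₕx̄ₕ = 72777.

72777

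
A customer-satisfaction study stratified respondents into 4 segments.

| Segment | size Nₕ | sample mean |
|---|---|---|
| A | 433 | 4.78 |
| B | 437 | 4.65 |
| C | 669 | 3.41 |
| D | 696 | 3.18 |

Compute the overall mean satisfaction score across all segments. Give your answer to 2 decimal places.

3.85

N = 433 + 437 + 669 + 696 = 2235.
The stratified mean weights each stratum mean by its population share Nₕ/N.
Σ Nₕx̄ₕ = 433·4.78 + 437·4.65 + 669·3.41 + 696·3.18 = 2069.74 + 2032.05 + 2281.29 + 2213.28 = 8596.36.
Divide by N: 8596.36 / 2235 = 3.8462... → 3.85.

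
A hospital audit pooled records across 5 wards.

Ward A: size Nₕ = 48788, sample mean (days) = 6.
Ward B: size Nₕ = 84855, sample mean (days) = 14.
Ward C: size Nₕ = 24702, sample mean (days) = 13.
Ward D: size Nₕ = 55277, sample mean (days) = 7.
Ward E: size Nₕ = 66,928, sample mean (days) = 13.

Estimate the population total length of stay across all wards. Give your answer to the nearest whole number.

3058827

Estimate total by summing Nₕ·x̄ₕ over strata.
48788·6 + 84855·14 + 24702·13 + 55277·7 + 66928·13 = 292728 + 1187970 + 321126 + 386939 + 870064 = 3058827.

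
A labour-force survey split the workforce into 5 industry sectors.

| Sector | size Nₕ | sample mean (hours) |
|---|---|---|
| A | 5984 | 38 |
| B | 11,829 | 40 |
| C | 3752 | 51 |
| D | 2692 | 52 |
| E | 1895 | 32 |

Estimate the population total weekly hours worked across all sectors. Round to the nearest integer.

1092528

A: 5984·38 = 227392
B: 11829·40 = 473160
C: 3752·51 = 191352
D: 2692·52 = 139984
E: 1895·32 = 60640
τ̂ = Σ Nₕx̄ₕ = 1092528.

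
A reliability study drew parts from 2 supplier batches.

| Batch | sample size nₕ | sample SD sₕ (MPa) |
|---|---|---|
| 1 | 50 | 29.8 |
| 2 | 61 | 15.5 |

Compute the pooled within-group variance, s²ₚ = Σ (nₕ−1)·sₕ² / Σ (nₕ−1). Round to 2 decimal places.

Degrees of freedom: 49 + 60 = 109.
Σ(nₕ−1)sₕ² = 49·888.04 + 60·240.25 = 57928.96.
s²ₚ = 57928.96 / 109 = 531.4583... → 531.46.

531.46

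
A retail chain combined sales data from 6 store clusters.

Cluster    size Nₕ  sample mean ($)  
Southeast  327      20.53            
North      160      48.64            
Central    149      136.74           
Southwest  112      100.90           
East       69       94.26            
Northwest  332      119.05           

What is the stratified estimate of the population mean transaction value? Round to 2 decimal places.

80.24

N = 1149; weights Wₕ = Nₕ/N = (0.2846, 0.1393, 0.1297, 0.0975, 0.0601, 0.2889).
x̄_st = Σ Wₕ·x̄ₕ = 0.2846·20.53 + 0.1393·48.64 + 0.1297·136.74 + 0.0975·100.90 + 0.0601·94.26 + 0.2889·119.05 ≈ 80.2431...
→ 80.24.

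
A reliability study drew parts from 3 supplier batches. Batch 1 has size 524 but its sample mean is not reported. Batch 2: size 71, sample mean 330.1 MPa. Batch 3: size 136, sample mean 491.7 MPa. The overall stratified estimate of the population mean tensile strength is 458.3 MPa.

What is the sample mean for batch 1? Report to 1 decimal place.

N = 524 + 71 + 136 = 731.
Overall total = μ·N = 458.3·731 = 335017.3.
Subtract the known strata: 71·330.1 + 136·491.7 = 90308.3.
Remaining total for batch 1: 335017.3 − 90308.3 = 244709.
Divide by its size: 244709 / 524 = 467.002... → 467.0.

467.0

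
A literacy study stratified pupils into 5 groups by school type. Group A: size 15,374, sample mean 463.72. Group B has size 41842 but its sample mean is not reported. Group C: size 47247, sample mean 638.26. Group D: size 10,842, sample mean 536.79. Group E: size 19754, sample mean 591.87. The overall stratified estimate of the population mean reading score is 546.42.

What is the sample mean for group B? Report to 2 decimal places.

N = 15374 + 41842 + 47247 + 10842 + 19754 = 135059.
Overall total = μ·N = 546.42·135059 = 73798938.78.
Subtract the known strata: 15374·463.72 + 47247·638.26 + 10842·536.79 + 19754·591.87 = 54796778.66.
Remaining total for group B: 73798938.78 − 54796778.66 = 19002160.12.
Divide by its size: 19002160.12 / 41842 = 454.1408... → 454.14.

454.14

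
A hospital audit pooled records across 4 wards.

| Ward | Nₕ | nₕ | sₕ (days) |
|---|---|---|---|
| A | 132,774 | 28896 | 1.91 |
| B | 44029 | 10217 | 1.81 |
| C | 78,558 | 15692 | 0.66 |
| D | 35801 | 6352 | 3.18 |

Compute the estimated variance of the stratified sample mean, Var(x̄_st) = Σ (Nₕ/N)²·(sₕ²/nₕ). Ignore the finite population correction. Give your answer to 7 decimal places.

N = 291162. Term for each stratum: Wₕ²sₕ²/nₕ.
Var(x̄_st) = 0.0000262534 + 0.0000073323 + 0.0000020208 + 0.0000240694 = 0.0000596759 → 0.0000597.

0.0000597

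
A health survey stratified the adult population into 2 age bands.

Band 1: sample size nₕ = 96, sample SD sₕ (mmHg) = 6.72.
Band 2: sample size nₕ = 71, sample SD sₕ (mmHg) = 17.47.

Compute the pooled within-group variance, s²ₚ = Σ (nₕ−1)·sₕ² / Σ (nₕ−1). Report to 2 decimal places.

1: (96−1)·6.72² = 95·45.1584 = 4290.048
2: (71−1)·17.47² = 70·305.2009 = 21364.063
Numerator = 25654.111; denominator = Σ(nₕ−1) = 165.
s²ₚ = 25654.111/165 = 155.4795... → 155.48.

155.48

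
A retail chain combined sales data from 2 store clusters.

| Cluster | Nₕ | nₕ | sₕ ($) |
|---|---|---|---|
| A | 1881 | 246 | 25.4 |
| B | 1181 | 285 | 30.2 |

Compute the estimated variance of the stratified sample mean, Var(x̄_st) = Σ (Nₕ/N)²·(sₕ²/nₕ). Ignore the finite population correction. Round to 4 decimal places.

N = 3062; Wₕ = Nₕ/N.
cluster A: (1881/3062)²·25.4²/246 = 0.9896908
cluster B: (1181/3062)²·30.2²/285 = 0.4760564
Sum = 1.4657473 → 1.4657.

1.4657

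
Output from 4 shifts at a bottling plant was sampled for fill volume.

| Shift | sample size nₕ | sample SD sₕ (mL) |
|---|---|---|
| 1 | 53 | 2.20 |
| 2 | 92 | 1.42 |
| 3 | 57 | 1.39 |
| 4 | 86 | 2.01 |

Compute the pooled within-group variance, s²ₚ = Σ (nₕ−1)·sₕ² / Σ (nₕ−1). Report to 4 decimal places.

3.1225

1: (53−1)·2.20² = 52·4.84 = 251.68
2: (92−1)·1.42² = 91·2.0164 = 183.4924
3: (57−1)·1.39² = 56·1.9321 = 108.1976
4: (86−1)·2.01² = 85·4.0401 = 343.4085
Numerator = 886.7785; denominator = Σ(nₕ−1) = 284.
s²ₚ = 886.7785/284 = 3.122460... → 3.1225.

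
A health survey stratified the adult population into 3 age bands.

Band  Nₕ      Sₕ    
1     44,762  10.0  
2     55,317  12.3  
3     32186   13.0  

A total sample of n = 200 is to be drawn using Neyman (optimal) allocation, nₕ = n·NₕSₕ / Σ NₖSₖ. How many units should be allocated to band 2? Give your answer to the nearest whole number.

88

Σ NₕSₕ = 44762·10.0 + 55317·12.3 + 32186·13.0 = 1546437.1.
Share for 2: 680399.1/1546437.1 = 0.43998.
n_2 = 200 × 0.43998 = 87.996... → 88.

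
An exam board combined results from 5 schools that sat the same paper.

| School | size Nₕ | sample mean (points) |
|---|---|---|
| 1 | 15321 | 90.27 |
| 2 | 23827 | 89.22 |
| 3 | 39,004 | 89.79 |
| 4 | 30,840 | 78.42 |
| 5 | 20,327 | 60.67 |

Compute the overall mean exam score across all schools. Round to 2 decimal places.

82.45

N = 15321 + 23827 + 39004 + 30840 + 20327 = 129319.
Overall mean = Σ (Nₕ/N)·x̄ₕ — weight by population share, not a simple average.
Σ Nₕx̄ₕ = 15321·90.27 + 23827·89.22 + 39004·89.79 + 30840·78.42 + 20327·60.67 = 1383026.67 + 2125844.94 + 3502169.16 + 2418472.8 + 1233239.09 = 10662752.66.
Divide by N: 10662752.66 / 129319 = 82.4531... → 82.45.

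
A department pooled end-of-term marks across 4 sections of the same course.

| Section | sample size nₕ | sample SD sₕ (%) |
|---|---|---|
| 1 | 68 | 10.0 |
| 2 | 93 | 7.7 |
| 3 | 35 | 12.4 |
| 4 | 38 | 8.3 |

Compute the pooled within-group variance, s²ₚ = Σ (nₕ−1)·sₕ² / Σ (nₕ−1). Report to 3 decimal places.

1: (68−1)·10.0² = 67·100 = 6700
2: (93−1)·7.7² = 92·59.29 = 5454.68
3: (35−1)·12.4² = 34·153.76 = 5227.84
4: (38−1)·8.3² = 37·68.89 = 2548.93
Numerator = 19931.45; denominator = Σ(nₕ−1) = 230.
s²ₚ = 19931.45/230 = 86.65848... → 86.658.

86.658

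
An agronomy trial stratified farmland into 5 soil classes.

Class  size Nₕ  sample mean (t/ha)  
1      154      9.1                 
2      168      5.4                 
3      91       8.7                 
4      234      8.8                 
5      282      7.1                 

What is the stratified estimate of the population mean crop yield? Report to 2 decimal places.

x̄_st = (Σ Nₕx̄ₕ) / (Σ Nₕ) = (154·9.1 + 168·5.4 + 91·8.7 + 234·8.8 + 282·7.1) / 929
= 7161.7 / 929 = 7.7090... → 7.71.

7.71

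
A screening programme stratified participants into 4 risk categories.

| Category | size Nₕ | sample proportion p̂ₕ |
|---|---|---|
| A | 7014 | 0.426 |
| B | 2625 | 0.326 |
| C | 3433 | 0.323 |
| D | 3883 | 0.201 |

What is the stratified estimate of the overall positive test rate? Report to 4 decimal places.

Wₕ = Nₕ/N with N = 16955: 0.4137, 0.1548, 0.2025, 0.2290.
p̂_st = 0.4137·0.426 + 0.1548·0.326 + 0.2025·0.323 + 0.2290·0.201 ≈ 0.338134... → 0.3381.

0.3381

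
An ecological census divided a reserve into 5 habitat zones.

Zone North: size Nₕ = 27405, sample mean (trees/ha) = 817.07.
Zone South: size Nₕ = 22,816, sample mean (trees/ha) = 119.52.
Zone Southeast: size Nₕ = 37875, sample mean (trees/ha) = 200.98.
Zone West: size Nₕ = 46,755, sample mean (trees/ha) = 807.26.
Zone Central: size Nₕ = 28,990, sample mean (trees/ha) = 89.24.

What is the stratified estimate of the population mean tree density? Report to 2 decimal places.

N = 27405 + 22816 + 37875 + 46755 + 28990 = 163841.
Overall mean = Σ (Nₕ/N)·x̄ₕ — weight by population share, not a simple average.
Σ Nₕx̄ₕ = 27405·817.07 + 22816·119.52 + 37875·200.98 + 46755·807.26 + 28990·89.24 = 22391803.35 + 2726968.32 + 7612117.5 + 37743441.3 + 2587067.6 = 73061398.07.
Divide by N: 73061398.07 / 163841 = 445.9287... → 445.93.

445.93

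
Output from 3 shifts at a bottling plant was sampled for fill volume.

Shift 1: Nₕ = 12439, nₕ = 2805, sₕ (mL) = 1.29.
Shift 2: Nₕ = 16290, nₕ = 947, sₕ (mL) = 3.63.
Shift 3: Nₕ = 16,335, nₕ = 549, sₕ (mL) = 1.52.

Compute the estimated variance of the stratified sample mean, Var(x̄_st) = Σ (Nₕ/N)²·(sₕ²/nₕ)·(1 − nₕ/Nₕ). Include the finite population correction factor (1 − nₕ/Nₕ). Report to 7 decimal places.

0.0022819

N = 45064; Wₕ = Nₕ/N.
shift 1: (12439/45064)²·1.29²/2805·(1 − 2805/12439) = 0.0000350090
shift 2: (16290/45064)²·3.63²/947·(1 − 947/16290) = 0.0017125181
shift 3: (16335/45064)²·1.52²/549·(1 − 549/16335) = 0.0005343756
Sum = 0.0022819026 → 0.0022819.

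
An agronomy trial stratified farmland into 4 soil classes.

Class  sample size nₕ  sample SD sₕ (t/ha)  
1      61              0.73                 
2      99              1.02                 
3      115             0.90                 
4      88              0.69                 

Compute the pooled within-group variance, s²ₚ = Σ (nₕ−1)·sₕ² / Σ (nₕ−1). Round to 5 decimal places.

Degrees of freedom: 60 + 98 + 114 + 87 = 359.
Σ(nₕ−1)sₕ² = 60·0.5329 + 98·1.0404 + 114·0.81 + 87·0.4761 = 267.6939.
s²ₚ = 267.6939 / 359 = 0.7456655... → 0.74567.

0.74567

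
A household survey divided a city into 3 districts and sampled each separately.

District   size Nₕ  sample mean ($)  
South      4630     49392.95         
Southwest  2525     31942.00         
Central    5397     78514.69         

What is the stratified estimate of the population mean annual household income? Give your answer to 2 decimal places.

x̄_st = (Σ Nₕx̄ₕ) / (Σ Nₕ) = (4630·49392.95 + 2525·31942.00 + 5397·78514.69) / 12552
= 733086690.43 / 12552 = 58403.9747... → 58403.97.

58403.97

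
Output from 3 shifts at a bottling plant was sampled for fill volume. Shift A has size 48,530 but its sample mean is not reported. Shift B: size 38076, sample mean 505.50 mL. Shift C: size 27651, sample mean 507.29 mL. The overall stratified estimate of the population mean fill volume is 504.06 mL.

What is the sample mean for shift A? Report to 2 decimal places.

N = 48530 + 38076 + 27651 = 114257.
Overall total = μ·N = 504.06·114257 = 57592383.42.
Subtract the known strata: 38076·505.50 + 27651·507.29 = 33274493.79.
Remaining total for shift A: 57592383.42 − 33274493.79 = 24317889.63.
Divide by its size: 24317889.63 / 48530 = 501.0898... → 501.09.

501.09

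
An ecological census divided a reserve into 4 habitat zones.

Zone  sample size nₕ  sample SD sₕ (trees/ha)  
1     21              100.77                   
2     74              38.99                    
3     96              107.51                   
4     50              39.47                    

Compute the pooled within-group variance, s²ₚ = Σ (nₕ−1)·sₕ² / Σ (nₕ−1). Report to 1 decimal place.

6280.4

1: (21−1)·100.77² = 20·10154.5929 = 203091.858
2: (74−1)·38.99² = 73·1520.2201 = 110976.0673
3: (96−1)·107.51² = 95·11558.4001 = 1098048.0095
4: (50−1)·39.47² = 49·1557.8809 = 76336.1641
Numerator = 1488452.0989; denominator = Σ(nₕ−1) = 237.
s²ₚ = 1488452.0989/237 = 6280.389... → 6280.4.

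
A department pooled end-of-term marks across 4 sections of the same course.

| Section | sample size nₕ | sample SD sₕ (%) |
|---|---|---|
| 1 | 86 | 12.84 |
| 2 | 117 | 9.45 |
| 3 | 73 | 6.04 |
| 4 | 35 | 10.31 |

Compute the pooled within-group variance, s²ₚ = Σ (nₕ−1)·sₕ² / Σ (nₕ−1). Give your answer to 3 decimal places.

Degrees of freedom: 85 + 116 + 72 + 34 = 307.
Σ(nₕ−1)sₕ² = 85·164.8656 + 116·89.3025 + 72·36.4816 + 34·106.2961 = 30613.4086.
s²ₚ = 30613.4086 / 307 = 99.71794... → 99.718.

99.718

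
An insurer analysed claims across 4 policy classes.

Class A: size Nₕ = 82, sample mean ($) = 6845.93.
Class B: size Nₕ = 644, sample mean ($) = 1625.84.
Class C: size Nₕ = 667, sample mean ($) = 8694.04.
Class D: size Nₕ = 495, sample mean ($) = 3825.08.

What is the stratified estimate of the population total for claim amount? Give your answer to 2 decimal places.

Estimate total by summing Nₕ·x̄ₕ over strata.
82·6845.93 + 644·1625.84 + 667·8694.04 + 495·3825.08 = 561366.26 + 1047040.96 + 5798924.68 + 1893414.6 = 9300746.50.

9300746.50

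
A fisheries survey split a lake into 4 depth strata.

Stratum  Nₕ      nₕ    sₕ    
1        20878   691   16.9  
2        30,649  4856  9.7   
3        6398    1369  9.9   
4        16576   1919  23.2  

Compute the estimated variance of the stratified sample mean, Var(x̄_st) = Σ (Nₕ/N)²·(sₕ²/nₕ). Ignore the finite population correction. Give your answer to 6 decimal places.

0.050152

N = 74501. Term for each stratum: Wₕ²sₕ²/nₕ.
Var(x̄_st) = 0.032460032 + 0.003279240 + 0.000527997 + 0.013884693 = 0.050151961 → 0.050152.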